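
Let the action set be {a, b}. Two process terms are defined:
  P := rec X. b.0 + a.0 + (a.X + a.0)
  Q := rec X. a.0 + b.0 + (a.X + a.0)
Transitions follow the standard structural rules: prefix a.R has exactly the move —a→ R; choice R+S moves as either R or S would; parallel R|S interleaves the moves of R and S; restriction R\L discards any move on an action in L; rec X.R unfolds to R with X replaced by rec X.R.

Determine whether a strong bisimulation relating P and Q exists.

LTS(P): 2 reachable states
  m0 = rec X. b.0 + a.0 + (a.X + a.0) has moves ··a··> m0, ··a··> m1, ··b··> m1
  m1 = 0 has moves (no moves)
LTS(Q): 2 reachable states
  n0 = rec X. a.0 + b.0 + (a.X + a.0) has moves ··a··> n0, ··a··> n1, ··b··> n1
  n1 = 0 has moves (no moves)
Bisimilarity quotient blocks:
  B0 = {m0, n0}
  B1 = {m1, n1}
m0 ∈ B0, n0 ∈ B0 → same block

P ~ Q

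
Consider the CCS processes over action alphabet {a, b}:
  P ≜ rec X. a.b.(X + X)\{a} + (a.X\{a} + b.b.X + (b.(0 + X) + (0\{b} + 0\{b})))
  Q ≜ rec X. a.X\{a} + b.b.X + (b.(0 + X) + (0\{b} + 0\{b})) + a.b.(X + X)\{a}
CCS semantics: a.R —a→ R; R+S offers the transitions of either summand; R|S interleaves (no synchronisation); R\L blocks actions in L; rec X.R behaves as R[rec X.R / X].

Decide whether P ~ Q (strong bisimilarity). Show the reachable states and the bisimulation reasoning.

YES

P's transition system — 8 states:
  m0 = rec X. a.b.(X + X)\{a} + (a.X\{a} + b.b.X + (b.(0 + X) + (0\{b} + 0\{b}))) ⊢ =a=> m1, =a=> m2, =b=> m3, =b=> m4
  m1 = (rec X. a.b.(X + X)\{a} + (a.X\{a} + b.b.X + (b.(0 + X) + (0\{b} + 0\{b}))))\{a} ⊢ =b=> m5, =b=> m6
  m2 = b.((rec X. a.b.(X + X)\{a} + (a.X\{a} + b.b.X + (b.(0 + X) + (0\{b} + 0\{b})))) + (rec X. a.b.(X + X)\{a} + (a.X\{a} + b.b.X + (b.(0 + X) + (0\{b} + 0\{b})))))\{a} ⊢ =b=> m7
  m3 = 0 + (rec X. a.b.(X + X)\{a} + (a.X\{a} + b.b.X + (b.(0 + X) + (0\{b} + 0\{b})))) ⊢ =a=> m1, =a=> m2, =b=> m3, =b=> m4
  m4 = b.(rec X. a.b.(X + X)\{a} + (a.X\{a} + b.b.X + (b.(0 + X) + (0\{b} + 0\{b})))) ⊢ =b=> m0
  m5 = (0 + (rec X. a.b.(X + X)\{a} + (a.X\{a} + b.b.X + (b.(0 + X) + (0\{b} + 0\{b})))))\{a} ⊢ =b=> m5, =b=> m6
  m6 = (b.(rec X. a.b.(X + X)\{a} + (a.X\{a} + b.b.X + (b.(0 + X) + (0\{b} + 0\{b})))))\{a} ⊢ =b=> m1
  m7 = ((rec X. a.b.(X + X)\{a} + (a.X\{a} + b.b.X + (b.(0 + X) + (0\{b} + 0\{b})))) + (rec X. a.b.(X + X)\{a} + (a.X\{a} + b.b.X + (b.(0 + X) + (0\{b} + 0\{b})))))\{a} ⊢ =b=> m5, =b=> m6
Q's transition system — 8 states:
  n0 = rec X. a.X\{a} + b.b.X + (b.(0 + X) + (0\{b} + 0\{b})) + a.b.(X + X)\{a} ⊢ =a=> n1, =a=> n2, =b=> n3, =b=> n4
  n1 = (rec X. a.X\{a} + b.b.X + (b.(0 + X) + (0\{b} + 0\{b})) + a.b.(X + X)\{a})\{a} ⊢ =b=> n5, =b=> n6
  n2 = b.((rec X. a.X\{a} + b.b.X + (b.(0 + X) + (0\{b} + 0\{b})) + a.b.(X + X)\{a}) + (rec X. a.X\{a} + b.b.X + (b.(0 + X) + (0\{b} + 0\{b})) + a.b.(X + X)\{a}))\{a} ⊢ =b=> n7
  n3 = 0 + (rec X. a.X\{a} + b.b.X + (b.(0 + X) + (0\{b} + 0\{b})) + a.b.(X + X)\{a}) ⊢ =a=> n1, =a=> n2, =b=> n3, =b=> n4
  n4 = b.(rec X. a.X\{a} + b.b.X + (b.(0 + X) + (0\{b} + 0\{b})) + a.b.(X + X)\{a}) ⊢ =b=> n0
  n5 = (0 + (rec X. a.X\{a} + b.b.X + (b.(0 + X) + (0\{b} + 0\{b})) + a.b.(X + X)\{a}))\{a} ⊢ =b=> n5, =b=> n6
  n6 = (b.(rec X. a.X\{a} + b.b.X + (b.(0 + X) + (0\{b} + 0\{b})) + a.b.(X + X)\{a}))\{a} ⊢ =b=> n1
  n7 = ((rec X. a.X\{a} + b.b.X + (b.(0 + X) + (0\{b} + 0\{b})) + a.b.(X + X)\{a}) + (rec X. a.X\{a} + b.b.X + (b.(0 + X) + (0\{b} + 0\{b})) + a.b.(X + X)\{a}))\{a} ⊢ =b=> n5, =b=> n6
Partition-refinement fixed point:
  B0 = {m0, m3, n0, n3}
  B1 = {m1, m2, m5, m6, m7, n1, n2, n5, n6, n7}
  B2 = {m4, n4}
m0 ∈ B0, n0 ∈ B0 → same block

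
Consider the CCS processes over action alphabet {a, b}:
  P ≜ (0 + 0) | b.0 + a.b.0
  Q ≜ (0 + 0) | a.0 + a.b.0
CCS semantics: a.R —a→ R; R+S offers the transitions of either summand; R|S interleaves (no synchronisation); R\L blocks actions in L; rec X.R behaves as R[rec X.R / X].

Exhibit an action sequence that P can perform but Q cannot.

b

Reachable graph of P (4 states):
  p0 = (0 + 0) | b.0 + a.b.0 :: =a=> p1, =b=> p2
  p1 = b.0 :: =b=> p3
  p2 = (0 + 0) | 0 :: (no moves)
  p3 = 0 :: (no moves)
Reachable graph of Q (4 states):
  q0 = (0 + 0) | a.0 + a.b.0 :: =a=> q1, =a=> q2
  q1 = (0 + 0) | 0 :: (no moves)
  q2 = b.0 :: =b=> q3
  q3 = 0 :: (no moves)
Executing b from P (initial set {p0}):
  step 1 (b): {p2}
  — P admits the full trace.
Executing b from Q (initial set {q0}):
  step 1 (b): no successor for Q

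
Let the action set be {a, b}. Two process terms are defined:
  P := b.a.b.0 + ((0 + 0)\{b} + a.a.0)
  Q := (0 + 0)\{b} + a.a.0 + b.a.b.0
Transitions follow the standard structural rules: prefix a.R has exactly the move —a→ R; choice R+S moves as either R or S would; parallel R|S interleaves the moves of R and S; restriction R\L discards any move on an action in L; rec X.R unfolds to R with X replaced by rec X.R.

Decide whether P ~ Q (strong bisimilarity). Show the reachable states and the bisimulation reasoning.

Reachable graph of P (5 states):
  p0 = b.a.b.0 + ((0 + 0)\{b} + a.a.0) :: —a→ p1, —b→ p2
  p1 = a.0 :: —a→ p3
  p2 = a.b.0 :: —a→ p4
  p3 = 0 :: ∅
  p4 = b.0 :: —b→ p3
Reachable graph of Q (5 states):
  q0 = (0 + 0)\{b} + a.a.0 + b.a.b.0 :: —a→ q1, —b→ q2
  q1 = a.0 :: —a→ q3
  q2 = a.b.0 :: —a→ q4
  q3 = 0 :: ∅
  q4 = b.0 :: —b→ q3
Bisimilarity quotient blocks:
  B0 = {p0, q0}
  B1 = {p2, q2}
  B2 = {p4, q4}
  B3 = {p3, q3}
  B4 = {p1, q1}
p0 ∈ B0, q0 ∈ B0 → same block

bisimilar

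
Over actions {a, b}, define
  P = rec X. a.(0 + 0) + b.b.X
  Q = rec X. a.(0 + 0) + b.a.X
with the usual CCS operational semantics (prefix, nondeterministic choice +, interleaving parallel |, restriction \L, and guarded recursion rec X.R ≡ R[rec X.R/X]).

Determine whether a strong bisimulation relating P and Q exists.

NO

LTS(P): 3 reachable states
  p0 = rec X. a.(0 + 0) + b.b.X :: -a-> p1, -b-> p2
  p1 = 0 + 0 :: deadlocked
  p2 = b.(rec X. a.(0 + 0) + b.b.X) :: -b-> p0
LTS(Q): 3 reachable states
  q0 = rec X. a.(0 + 0) + b.a.X :: -a-> q1, -b-> q2
  q1 = 0 + 0 :: deadlocked
  q2 = a.(rec X. a.(0 + 0) + b.a.X) :: -a-> q0
Bisimilarity quotient blocks:
  B0 = {p0}
  B1 = {p1, q1}
  B2 = {p2}
  B3 = {q0}
  B4 = {q2}
p0 ∈ B0, q0 ∈ B3 → different blocks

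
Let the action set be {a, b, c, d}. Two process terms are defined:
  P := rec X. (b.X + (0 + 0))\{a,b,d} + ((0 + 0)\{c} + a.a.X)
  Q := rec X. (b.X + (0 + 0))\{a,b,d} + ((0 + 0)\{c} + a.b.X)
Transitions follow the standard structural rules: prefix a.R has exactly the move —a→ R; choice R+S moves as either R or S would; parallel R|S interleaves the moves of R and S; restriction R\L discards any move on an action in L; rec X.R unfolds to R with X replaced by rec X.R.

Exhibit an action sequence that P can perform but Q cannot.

aa

LTS(P): 2 reachable states
  p0 = rec X. (b.X + (0 + 0))\{a,b,d} + ((0 + 0)\{c} + a.a.X) has moves ··a··> p1
  p1 = a.(rec X. (b.X + (0 + 0))\{a,b,d} + ((0 + 0)\{c} + a.a.X)) has moves ··a··> p0
LTS(Q): 2 reachable states
  q0 = rec X. (b.X + (0 + 0))\{a,b,d} + ((0 + 0)\{c} + a.b.X) has moves ··a··> q1
  q1 = b.(rec X. (b.X + (0 + 0))\{a,b,d} + ((0 + 0)\{c} + a.b.X)) has moves ··b··> q0
Trace ⟨aa⟩ through P, begin at {p0}:
  [1] a ⇒ {p1}
  [2] a ⇒ {p0}
  — P admits the full trace.
Trace ⟨aa⟩ through Q, begin at {q0}:
  [1] a ⇒ {q1}
  [2] a ⇒ ∅ (Q stuck)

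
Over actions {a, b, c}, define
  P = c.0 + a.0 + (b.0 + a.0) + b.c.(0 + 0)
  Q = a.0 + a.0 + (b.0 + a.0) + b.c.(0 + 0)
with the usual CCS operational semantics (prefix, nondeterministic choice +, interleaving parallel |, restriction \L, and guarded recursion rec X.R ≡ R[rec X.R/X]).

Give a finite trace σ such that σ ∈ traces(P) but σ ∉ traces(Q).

Reachable graph of P (4 states):
  s0 = c.0 + a.0 + (b.0 + a.0) + b.c.(0 + 0) has moves =a=> s1, =b=> s1, =b=> s2, =c=> s1
  s1 = 0 has moves stopped
  s2 = c.(0 + 0) has moves =c=> s3
  s3 = 0 + 0 has moves stopped
Reachable graph of Q (4 states):
  t0 = a.0 + a.0 + (b.0 + a.0) + b.c.(0 + 0) has moves =a=> t1, =b=> t1, =b=> t2
  t1 = 0 has moves stopped
  t2 = c.(0 + 0) has moves =c=> t3
  t3 = 0 + 0 has moves stopped
Trace ⟨c⟩ through P, begin at {s0}:
  step 1 (c): {s1}
  P completes σ.
Trace ⟨c⟩ through Q, begin at {t0}:
  step 1 (c): no successor for Q

c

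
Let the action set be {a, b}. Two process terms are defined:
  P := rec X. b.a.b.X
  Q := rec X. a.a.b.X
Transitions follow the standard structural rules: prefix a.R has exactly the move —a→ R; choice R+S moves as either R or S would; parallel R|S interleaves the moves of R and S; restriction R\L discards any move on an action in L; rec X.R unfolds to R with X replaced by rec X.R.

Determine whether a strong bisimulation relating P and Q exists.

Reachable graph of P (3 states):
  p0 = rec X. b.a.b.X :: --b--▸ p1
  p1 = a.b.(rec X. b.a.b.X) :: --a--▸ p2
  p2 = b.(rec X. b.a.b.X) :: --b--▸ p0
Reachable graph of Q (3 states):
  q0 = rec X. a.a.b.X :: --a--▸ q1
  q1 = a.b.(rec X. a.a.b.X) :: --a--▸ q2
  q2 = b.(rec X. a.a.b.X) :: --b--▸ q0
Partition-refinement fixed point:
  B0 = {p0}
  B1 = {p1}
  B2 = {p2}
  B3 = {q0}
  B4 = {q1}
  B5 = {q2}
p0 ∈ B0, q0 ∈ B3 → different blocks

not bisimilar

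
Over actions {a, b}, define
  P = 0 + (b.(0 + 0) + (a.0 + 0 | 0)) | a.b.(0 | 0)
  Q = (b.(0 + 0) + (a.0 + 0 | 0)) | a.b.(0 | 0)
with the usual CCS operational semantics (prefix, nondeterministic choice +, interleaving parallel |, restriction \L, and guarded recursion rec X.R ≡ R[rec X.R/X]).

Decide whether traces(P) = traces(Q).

YES

Reachable graph of P (9 states):
  m0 = 0 + (b.(0 + 0) + (a.0 + 0 | 0)) | a.b.(0 | 0) → --a--▸ m1, --a--▸ m2, --b--▸ m3
  m1 = (b.(0 + 0) + (a.0 + 0 | 0)) | b.(0 | 0) → --a--▸ m4, --b--▸ m5, --b--▸ m6
  m2 = 0 | a.b.(0 | 0) → --a--▸ m4
  m3 = (0 + 0) | a.b.(0 | 0) → --a--▸ m5
  m4 = 0 | b.(0 | 0) → --b--▸ m7
  m5 = (0 + 0) | b.(0 | 0) → --b--▸ m8
  m6 = (b.(0 + 0) + (a.0 + 0 | 0)) | (0 | 0) → --a--▸ m7, --b--▸ m8
  m7 = 0 | (0 | 0) → (no moves)
  m8 = (0 + 0) | (0 | 0) → (no moves)
Reachable graph of Q (9 states):
  n0 = (b.(0 + 0) + (a.0 + 0 | 0)) | a.b.(0 | 0) → --a--▸ n1, --a--▸ n2, --b--▸ n3
  n1 = (b.(0 + 0) + (a.0 + 0 | 0)) | b.(0 | 0) → --a--▸ n4, --b--▸ n5, --b--▸ n6
  n2 = 0 | a.b.(0 | 0) → --a--▸ n4
  n3 = (0 + 0) | a.b.(0 | 0) → --a--▸ n5
  n4 = 0 | b.(0 | 0) → --b--▸ n7
  n5 = (0 + 0) | b.(0 | 0) → --b--▸ n8
  n6 = (b.(0 + 0) + (a.0 + 0 | 0)) | (0 | 0) → --a--▸ n7, --b--▸ n8
  n7 = 0 | (0 | 0) → (no moves)
  n8 = (0 + 0) | (0 | 0) → (no moves)
Partition-refinement fixed point:
  B0 = {m0, n0}
  B1 = {m2, m3, n2, n3}
  B2 = {m4, m5, n4, n5}
  B3 = {m7, m8, n7, n8}
  B4 = {m1, n1}
  B5 = {m6, n6}
m0 ∈ B0, n0 ∈ B0 → same block
Bisimilar ⇒ trace-equivalent.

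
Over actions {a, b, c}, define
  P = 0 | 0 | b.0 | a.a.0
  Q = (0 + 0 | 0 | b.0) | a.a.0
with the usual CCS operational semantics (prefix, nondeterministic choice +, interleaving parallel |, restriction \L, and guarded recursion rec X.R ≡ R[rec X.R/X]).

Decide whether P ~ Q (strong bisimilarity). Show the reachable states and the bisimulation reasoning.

P ~ Q

P's transition system — 6 states:
  p0 = 0 | 0 | b.0 | a.a.0 has moves =a=> p1, =b=> p2
  p1 = 0 | 0 | b.0 | a.0 has moves =a=> p3, =b=> p4
  p2 = 0 | 0 | 0 | a.a.0 has moves =a=> p4
  p3 = 0 | 0 | b.0 | 0 has moves =b=> p5
  p4 = 0 | 0 | 0 | a.0 has moves =a=> p5
  p5 = 0 | 0 | 0 | 0 has moves stopped
Q's transition system — 6 states:
  q0 = (0 + 0 | 0 | b.0) | a.a.0 has moves =a=> q1, =b=> q2
  q1 = (0 + 0 | 0 | b.0) | a.0 has moves =a=> q3, =b=> q4
  q2 = 0 | 0 | 0 | a.a.0 has moves =a=> q4
  q3 = (0 + 0 | 0 | b.0) | 0 has moves =b=> q5
  q4 = 0 | 0 | 0 | a.0 has moves =a=> q5
  q5 = 0 | 0 | 0 | 0 has moves stopped
Bisimilarity quotient blocks:
  B0 = {p0, q0}
  B1 = {p2, q2}
  B2 = {p4, q4}
  B3 = {p5, q5}
  B4 = {p1, q1}
  B5 = {p3, q3}
p0 ∈ B0, q0 ∈ B0 → same block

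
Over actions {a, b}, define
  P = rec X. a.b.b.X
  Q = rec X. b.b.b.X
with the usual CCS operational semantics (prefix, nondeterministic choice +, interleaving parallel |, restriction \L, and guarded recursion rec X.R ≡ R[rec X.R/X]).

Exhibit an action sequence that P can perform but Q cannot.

Reachable graph of P (3 states):
  m0 = rec X. a.b.b.X | —a→ m1
  m1 = b.b.(rec X. a.b.b.X) | —b→ m2
  m2 = b.(rec X. a.b.b.X) | —b→ m0
Reachable graph of Q (3 states):
  n0 = rec X. b.b.b.X | —b→ n1
  n1 = b.b.(rec X. b.b.b.X) | —b→ n2
  n2 = b.(rec X. b.b.b.X) | —b→ n0
Run σ = ⟨a⟩ on P: start {m0}
  after a @ step 1: {m1}
  P completes σ.
Run σ = ⟨a⟩ on Q: start {n0}
  after a @ step 1: no successor for Q

a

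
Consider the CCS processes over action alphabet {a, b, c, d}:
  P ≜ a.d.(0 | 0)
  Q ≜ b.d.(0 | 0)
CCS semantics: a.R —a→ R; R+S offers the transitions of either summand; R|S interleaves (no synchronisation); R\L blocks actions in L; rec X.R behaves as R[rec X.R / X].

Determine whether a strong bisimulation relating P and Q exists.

P ≁ Q

Reachable graph of P (3 states):
  s0 = a.d.(0 | 0) | —a→ s1
  s1 = d.(0 | 0) | —d→ s2
  s2 = 0 | 0 | ∅
Reachable graph of Q (3 states):
  t0 = b.d.(0 | 0) | —b→ t1
  t1 = d.(0 | 0) | —d→ t2
  t2 = 0 | 0 | ∅
Coarsest stable partition (strong bisimilarity classes):
  B0 = {s0}
  B1 = {s1, t1}
  B2 = {s2, t2}
  B3 = {t0}
s0 ∈ B0, t0 ∈ B3 → different blocks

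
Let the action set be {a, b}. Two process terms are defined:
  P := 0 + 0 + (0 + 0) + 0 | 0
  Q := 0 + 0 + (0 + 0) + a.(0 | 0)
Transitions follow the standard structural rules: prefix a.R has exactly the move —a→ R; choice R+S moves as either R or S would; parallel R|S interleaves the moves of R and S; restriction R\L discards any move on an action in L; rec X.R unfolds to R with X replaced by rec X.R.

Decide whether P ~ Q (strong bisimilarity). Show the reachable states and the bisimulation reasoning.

Reachable graph of P (1 states):
  s0 = 0 + 0 + (0 + 0) + 0 | 0 → ·
Reachable graph of Q (2 states):
  t0 = 0 + 0 + (0 + 0) + a.(0 | 0) → —a→ t1
  t1 = 0 | 0 → ·
Partition-refinement fixed point:
  B0 = {s0, t1}
  B1 = {t0}
s0 ∈ B0, t0 ∈ B1 → different blocks

P ≁ Q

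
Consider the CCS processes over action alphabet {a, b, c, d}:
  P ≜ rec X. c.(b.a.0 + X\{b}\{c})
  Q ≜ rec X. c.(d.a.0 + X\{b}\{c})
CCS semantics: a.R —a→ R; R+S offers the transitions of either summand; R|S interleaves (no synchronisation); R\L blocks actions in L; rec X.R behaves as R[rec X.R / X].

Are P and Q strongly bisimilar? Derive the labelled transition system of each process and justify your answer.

not bisimilar

P's transition system — 4 states:
  p0 = rec X. c.(b.a.0 + X\{b}\{c}) ⊢ --c--▸ p1
  p1 = b.a.0 + (rec X. c.(b.a.0 + X\{b}\{c}))\{b}\{c} ⊢ --b--▸ p2
  p2 = a.0 ⊢ --a--▸ p3
  p3 = 0 ⊢ deadlocked
Q's transition system — 4 states:
  q0 = rec X. c.(d.a.0 + X\{b}\{c}) ⊢ --c--▸ q1
  q1 = d.a.0 + (rec X. c.(d.a.0 + X\{b}\{c}))\{b}\{c} ⊢ --d--▸ q2
  q2 = a.0 ⊢ --a--▸ q3
  q3 = 0 ⊢ deadlocked
Coarsest stable partition (strong bisimilarity classes):
  B0 = {p0}
  B1 = {p1}
  B2 = {p2, q2}
  B3 = {p3, q3}
  B4 = {q0}
  B5 = {q1}
p0 ∈ B0, q0 ∈ B4 → different blocks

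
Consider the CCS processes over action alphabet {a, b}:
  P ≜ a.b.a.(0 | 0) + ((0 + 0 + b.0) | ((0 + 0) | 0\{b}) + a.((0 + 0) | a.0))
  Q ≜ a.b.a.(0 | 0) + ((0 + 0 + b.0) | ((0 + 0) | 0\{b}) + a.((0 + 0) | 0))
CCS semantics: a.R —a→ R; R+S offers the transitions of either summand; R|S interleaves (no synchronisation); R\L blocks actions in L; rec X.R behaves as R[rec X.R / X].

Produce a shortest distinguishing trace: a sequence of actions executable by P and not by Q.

Reachable graph of P (7 states):
  p0 = a.b.a.(0 | 0) + ((0 + 0 + b.0) | ((0 + 0) | 0\{b}) + a.((0 + 0) | a.0)) has moves =a=> p1, =a=> p2, =b=> p3
  p1 = (0 + 0) | a.0 has moves =a=> p4
  p2 = b.a.(0 | 0) has moves =b=> p5
  p3 = 0 | ((0 + 0) | 0\{b}) has moves ∅
  p4 = (0 + 0) | 0 has moves ∅
  p5 = a.(0 | 0) has moves =a=> p6
  p6 = 0 | 0 has moves ∅
Reachable graph of Q (6 states):
  q0 = a.b.a.(0 | 0) + ((0 + 0 + b.0) | ((0 + 0) | 0\{b}) + a.((0 + 0) | 0)) has moves =a=> q1, =a=> q2, =b=> q3
  q1 = (0 + 0) | 0 has moves ∅
  q2 = b.a.(0 | 0) has moves =b=> q4
  q3 = 0 | ((0 + 0) | 0\{b}) has moves ∅
  q4 = a.(0 | 0) has moves =a=> q5
  q5 = 0 | 0 has moves ∅
Executing aa from P (initial set {p0}):
  step 1 (a): {p1, p2}
  step 2 (a): {p4}
  ✓ P
Executing aa from Q (initial set {q0}):
  step 1 (a): {q1, q2}
  step 2 (a): ∅  — Q cannot continue

aa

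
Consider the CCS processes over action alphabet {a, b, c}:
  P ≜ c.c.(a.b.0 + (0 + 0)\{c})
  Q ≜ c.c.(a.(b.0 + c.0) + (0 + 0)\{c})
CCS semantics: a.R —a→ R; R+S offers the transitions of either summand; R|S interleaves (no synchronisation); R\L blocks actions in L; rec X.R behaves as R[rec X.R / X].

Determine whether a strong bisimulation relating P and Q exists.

Reachable graph of P (5 states):
  s0 = c.c.(a.b.0 + (0 + 0)\{c}) | —c→ s1
  s1 = c.(a.b.0 + (0 + 0)\{c}) | —c→ s2
  s2 = a.b.0 + (0 + 0)\{c} | —a→ s3
  s3 = b.0 | —b→ s4
  s4 = 0 | deadlocked
Reachable graph of Q (5 states):
  t0 = c.c.(a.(b.0 + c.0) + (0 + 0)\{c}) | —c→ t1
  t1 = c.(a.(b.0 + c.0) + (0 + 0)\{c}) | —c→ t2
  t2 = a.(b.0 + c.0) + (0 + 0)\{c} | —a→ t3
  t3 = b.0 + c.0 | —b→ t4, —c→ t4
  t4 = 0 | deadlocked
Partition-refinement fixed point:
  B0 = {s0}
  B1 = {s1}
  B2 = {s2}
  B3 = {s3}
  B4 = {s4, t4}
  B5 = {t0}
  B6 = {t1}
  B7 = {t2}
  B8 = {t3}
s0 ∈ B0, t0 ∈ B5 → different blocks

NO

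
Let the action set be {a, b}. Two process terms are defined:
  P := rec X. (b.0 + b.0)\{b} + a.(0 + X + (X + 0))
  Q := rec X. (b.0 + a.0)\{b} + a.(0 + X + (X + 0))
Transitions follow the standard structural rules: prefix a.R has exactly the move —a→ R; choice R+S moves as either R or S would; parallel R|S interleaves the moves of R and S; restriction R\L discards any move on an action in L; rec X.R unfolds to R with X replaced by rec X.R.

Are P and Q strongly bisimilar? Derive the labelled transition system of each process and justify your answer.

P ≁ Q

Reachable graph of P (2 states):
  s0 = rec X. (b.0 + b.0)\{b} + a.(0 + X + (X + 0)) :: —a→ s1
  s1 = 0 + (rec X. (b.0 + b.0)\{b} + a.(0 + X + (X + 0))) + ((rec X. (b.0 + b.0)\{b} + a.(0 + X + (X + 0))) + 0) :: —a→ s1
Reachable graph of Q (3 states):
  t0 = rec X. (b.0 + a.0)\{b} + a.(0 + X + (X + 0)) :: —a→ t1, —a→ t2
  t1 = 0 + (rec X. (b.0 + a.0)\{b} + a.(0 + X + (X + 0))) + ((rec X. (b.0 + a.0)\{b} + a.(0 + X + (X + 0))) + 0) :: —a→ t1, —a→ t2
  t2 = 0\{b} :: deadlocked
Bisimilarity quotient blocks:
  B0 = {s0, s1}
  B1 = {t0, t1}
  B2 = {t2}
s0 ∈ B0, t0 ∈ B1 → different blocks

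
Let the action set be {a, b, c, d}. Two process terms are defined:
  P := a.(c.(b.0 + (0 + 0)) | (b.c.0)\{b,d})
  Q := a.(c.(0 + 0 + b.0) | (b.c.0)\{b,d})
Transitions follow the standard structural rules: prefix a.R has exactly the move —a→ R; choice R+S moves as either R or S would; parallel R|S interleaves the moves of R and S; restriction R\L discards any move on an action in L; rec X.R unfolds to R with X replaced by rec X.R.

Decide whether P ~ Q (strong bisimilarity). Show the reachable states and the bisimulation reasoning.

bisimilar

P's transition system — 4 states:
  s0 = a.(c.(b.0 + (0 + 0)) | (b.c.0)\{b,d}) | --a--▸ s1
  s1 = c.(b.0 + (0 + 0)) | (b.c.0)\{b,d} | --c--▸ s2
  s2 = (b.0 + (0 + 0)) | (b.c.0)\{b,d} | --b--▸ s3
  s3 = 0 | (b.c.0)\{b,d} | ·
Q's transition system — 4 states:
  t0 = a.(c.(0 + 0 + b.0) | (b.c.0)\{b,d}) | --a--▸ t1
  t1 = c.(0 + 0 + b.0) | (b.c.0)\{b,d} | --c--▸ t2
  t2 = (0 + 0 + b.0) | (b.c.0)\{b,d} | --b--▸ t3
  t3 = 0 | (b.c.0)\{b,d} | ·
Bisimilarity quotient blocks:
  B0 = {s0, t0}
  B1 = {s1, t1}
  B2 = {s2, t2}
  B3 = {s3, t3}
s0 ∈ B0, t0 ∈ B0 → same block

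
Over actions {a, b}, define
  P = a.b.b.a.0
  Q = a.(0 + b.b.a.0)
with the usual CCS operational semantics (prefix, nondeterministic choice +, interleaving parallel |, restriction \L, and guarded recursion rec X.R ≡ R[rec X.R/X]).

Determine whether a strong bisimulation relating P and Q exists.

LTS(P): 5 reachable states
  m0 = a.b.b.a.0 → --a--▸ m1
  m1 = b.b.a.0 → --b--▸ m2
  m2 = b.a.0 → --b--▸ m3
  m3 = a.0 → --a--▸ m4
  m4 = 0 → stopped
LTS(Q): 5 reachable states
  n0 = a.(0 + b.b.a.0) → --a--▸ n1
  n1 = 0 + b.b.a.0 → --b--▸ n2
  n2 = b.a.0 → --b--▸ n3
  n3 = a.0 → --a--▸ n4
  n4 = 0 → stopped
Bisimilarity quotient blocks:
  B0 = {m0, n0}
  B1 = {m1, n1}
  B2 = {m2, n2}
  B3 = {m3, n3}
  B4 = {m4, n4}
m0 ∈ B0, n0 ∈ B0 → same block

YES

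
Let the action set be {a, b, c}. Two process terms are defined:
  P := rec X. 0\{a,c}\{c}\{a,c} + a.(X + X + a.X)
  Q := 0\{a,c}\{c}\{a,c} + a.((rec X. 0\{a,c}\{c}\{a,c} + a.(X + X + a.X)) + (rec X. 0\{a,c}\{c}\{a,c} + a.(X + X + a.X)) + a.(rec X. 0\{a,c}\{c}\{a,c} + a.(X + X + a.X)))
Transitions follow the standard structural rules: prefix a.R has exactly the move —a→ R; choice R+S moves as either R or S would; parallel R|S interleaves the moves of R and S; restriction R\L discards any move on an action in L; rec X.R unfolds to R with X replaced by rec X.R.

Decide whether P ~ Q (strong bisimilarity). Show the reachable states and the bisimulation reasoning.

LTS(P): 2 reachable states
  p0 = rec X. 0\{a,c}\{c}\{a,c} + a.(X + X + a.X) ⊢ —a→ p1
  p1 = (rec X. 0\{a,c}\{c}\{a,c} + a.(X + X + a.X)) + (rec X. 0\{a,c}\{c}\{a,c} + a.(X + X + a.X)) + a.(rec X. 0\{a,c}\{c}\{a,c} + a.(X + X + a.X)) ⊢ —a→ p0, —a→ p1
LTS(Q): 3 reachable states
  q0 = 0\{a,c}\{c}\{a,c} + a.((rec X. 0\{a,c}\{c}\{a,c} + a.(X + X + a.X)) + (rec X. 0\{a,c}\{c}\{a,c} + a.(X + X + a.X)) + a.(rec X. 0\{a,c}\{c}\{a,c} + a.(X + X + a.X))) ⊢ —a→ q1
  q1 = (rec X. 0\{a,c}\{c}\{a,c} + a.(X + X + a.X)) + (rec X. 0\{a,c}\{c}\{a,c} + a.(X + X + a.X)) + a.(rec X. 0\{a,c}\{c}\{a,c} + a.(X + X + a.X)) ⊢ —a→ q1, —a→ q2
  q2 = rec X. 0\{a,c}\{c}\{a,c} + a.(X + X + a.X) ⊢ —a→ q1
Bisimilarity quotient blocks:
  B0 = {p0, p1, q0, q1, q2}
p0 ∈ B0, q0 ∈ B0 → same block

YES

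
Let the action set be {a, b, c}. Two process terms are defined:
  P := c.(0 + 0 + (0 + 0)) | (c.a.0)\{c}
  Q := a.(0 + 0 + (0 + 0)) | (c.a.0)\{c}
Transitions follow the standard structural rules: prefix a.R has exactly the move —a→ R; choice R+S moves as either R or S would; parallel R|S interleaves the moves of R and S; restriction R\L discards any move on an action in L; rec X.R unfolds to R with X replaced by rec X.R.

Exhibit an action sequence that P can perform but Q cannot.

c

Reachable graph of P (2 states):
  u0 = c.(0 + 0 + (0 + 0)) | (c.a.0)\{c} → —c→ u1
  u1 = (0 + 0 + (0 + 0)) | (c.a.0)\{c} → deadlocked
Reachable graph of Q (2 states):
  v0 = a.(0 + 0 + (0 + 0)) | (c.a.0)\{c} → —a→ v1
  v1 = (0 + 0 + (0 + 0)) | (c.a.0)\{c} → deadlocked
Run σ = ⟨c⟩ on P: start {u0}
  [1] c ⇒ {u1}
  — P admits the full trace.
Run σ = ⟨c⟩ on Q: start {v0}
  [1] c ⇒ ∅  — Q cannot continue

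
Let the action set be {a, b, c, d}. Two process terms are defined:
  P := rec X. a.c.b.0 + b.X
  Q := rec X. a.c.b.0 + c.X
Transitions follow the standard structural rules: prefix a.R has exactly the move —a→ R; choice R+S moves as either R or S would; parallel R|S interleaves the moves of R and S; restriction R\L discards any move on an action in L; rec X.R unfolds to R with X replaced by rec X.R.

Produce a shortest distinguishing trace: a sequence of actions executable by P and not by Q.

P's transition system — 4 states:
  m0 = rec X. a.c.b.0 + b.X :: --a--▸ m1, --b--▸ m0
  m1 = c.b.0 :: --c--▸ m2
  m2 = b.0 :: --b--▸ m3
  m3 = 0 :: ∅
Q's transition system — 4 states:
  n0 = rec X. a.c.b.0 + c.X :: --a--▸ n1, --c--▸ n0
  n1 = c.b.0 :: --c--▸ n2
  n2 = b.0 :: --b--▸ n3
  n3 = 0 :: ∅
Run σ = ⟨b⟩ on P: start {m0}
  step 1 (b): {m0}
  P completes σ.
Run σ = ⟨b⟩ on Q: start {n0}
  step 1 (b): ∅  — Q cannot continue

b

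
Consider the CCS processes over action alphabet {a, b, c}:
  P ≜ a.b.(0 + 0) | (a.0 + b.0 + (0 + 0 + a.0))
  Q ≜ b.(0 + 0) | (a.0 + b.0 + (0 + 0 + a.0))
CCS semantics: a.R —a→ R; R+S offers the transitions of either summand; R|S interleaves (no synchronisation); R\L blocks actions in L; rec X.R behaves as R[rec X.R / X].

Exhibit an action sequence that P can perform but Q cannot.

P's transition system — 6 states:
  p0 = a.b.(0 + 0) | (a.0 + b.0 + (0 + 0 + a.0)) | -a-> p1, -a-> p2, -b-> p1
  p1 = a.b.(0 + 0) | 0 | -a-> p3
  p2 = b.(0 + 0) | (a.0 + b.0 + (0 + 0 + a.0)) | -a-> p3, -b-> p3, -b-> p4
  p3 = b.(0 + 0) | 0 | -b-> p5
  p4 = (0 + 0) | (a.0 + b.0 + (0 + 0 + a.0)) | -a-> p5, -b-> p5
  p5 = (0 + 0) | 0 | (no moves)
Q's transition system — 4 states:
  q0 = b.(0 + 0) | (a.0 + b.0 + (0 + 0 + a.0)) | -a-> q1, -b-> q1, -b-> q2
  q1 = b.(0 + 0) | 0 | -b-> q3
  q2 = (0 + 0) | (a.0 + b.0 + (0 + 0 + a.0)) | -a-> q3, -b-> q3
  q3 = (0 + 0) | 0 | (no moves)
Trace ⟨aa⟩ through P, begin at {p0}:
  after a @ step 1: {p1, p2}
  after a @ step 2: {p3}
  ✓ P
Trace ⟨aa⟩ through Q, begin at {q0}:
  after a @ step 1: {q1}
  after a @ step 2: no successor for Q

aa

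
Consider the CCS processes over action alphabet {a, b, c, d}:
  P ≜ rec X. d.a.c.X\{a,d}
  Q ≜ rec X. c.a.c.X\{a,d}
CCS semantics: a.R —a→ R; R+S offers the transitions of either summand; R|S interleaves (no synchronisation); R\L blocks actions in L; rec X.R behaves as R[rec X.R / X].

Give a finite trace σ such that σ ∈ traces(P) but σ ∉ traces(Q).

P's transition system — 4 states:
  s0 = rec X. d.a.c.X\{a,d} ⊢ -d-> s1
  s1 = a.c.(rec X. d.a.c.X\{a,d})\{a,d} ⊢ -a-> s2
  s2 = c.(rec X. d.a.c.X\{a,d})\{a,d} ⊢ -c-> s3
  s3 = (rec X. d.a.c.X\{a,d})\{a,d} ⊢ (no moves)
Q's transition system — 5 states:
  t0 = rec X. c.a.c.X\{a,d} ⊢ -c-> t1
  t1 = a.c.(rec X. c.a.c.X\{a,d})\{a,d} ⊢ -a-> t2
  t2 = c.(rec X. c.a.c.X\{a,d})\{a,d} ⊢ -c-> t3
  t3 = (rec X. c.a.c.X\{a,d})\{a,d} ⊢ -c-> t4
  t4 = (a.c.(rec X. c.a.c.X\{a,d})\{a,d})\{a,d} ⊢ (no moves)
Trace ⟨d⟩ through P, begin at {s0}:
  step 1 (d): {s1}
  P completes σ.
Trace ⟨d⟩ through Q, begin at {t0}:
  step 1 (d): ∅  — Q cannot continue

d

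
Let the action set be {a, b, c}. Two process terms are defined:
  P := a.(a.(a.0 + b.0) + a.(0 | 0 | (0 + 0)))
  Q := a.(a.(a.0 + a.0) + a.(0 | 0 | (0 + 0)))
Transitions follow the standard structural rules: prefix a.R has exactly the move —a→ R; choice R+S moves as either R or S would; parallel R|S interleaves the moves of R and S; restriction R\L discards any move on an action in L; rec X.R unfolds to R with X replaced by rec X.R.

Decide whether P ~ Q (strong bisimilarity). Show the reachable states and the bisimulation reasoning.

NO

LTS(P): 5 reachable states
  p0 = a.(a.(a.0 + b.0) + a.(0 | 0 | (0 + 0))) :: -a-> p1
  p1 = a.(a.0 + b.0) + a.(0 | 0 | (0 + 0)) :: -a-> p2, -a-> p3
  p2 = 0 | 0 | (0 + 0) :: ∅
  p3 = a.0 + b.0 :: -a-> p4, -b-> p4
  p4 = 0 :: ∅
LTS(Q): 5 reachable states
  q0 = a.(a.(a.0 + a.0) + a.(0 | 0 | (0 + 0))) :: -a-> q1
  q1 = a.(a.0 + a.0) + a.(0 | 0 | (0 + 0)) :: -a-> q2, -a-> q3
  q2 = 0 | 0 | (0 + 0) :: ∅
  q3 = a.0 + a.0 :: -a-> q4
  q4 = 0 :: ∅
Bisimilarity quotient blocks:
  B0 = {p0}
  B1 = {p1}
  B2 = {p3}
  B3 = {p2, p4, q2, q4}
  B4 = {q0}
  B5 = {q1}
  B6 = {q3}
p0 ∈ B0, q0 ∈ B4 → different blocks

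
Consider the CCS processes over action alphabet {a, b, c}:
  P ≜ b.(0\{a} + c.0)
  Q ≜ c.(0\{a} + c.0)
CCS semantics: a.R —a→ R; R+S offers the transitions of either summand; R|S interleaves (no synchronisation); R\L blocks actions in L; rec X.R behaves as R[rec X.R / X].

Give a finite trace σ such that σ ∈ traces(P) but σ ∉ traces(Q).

LTS(P): 3 reachable states
  m0 = b.(0\{a} + c.0) | ··b··> m1
  m1 = 0\{a} + c.0 | ··c··> m2
  m2 = 0 | ·
LTS(Q): 3 reachable states
  n0 = c.(0\{a} + c.0) | ··c··> n1
  n1 = 0\{a} + c.0 | ··c··> n2
  n2 = 0 | ·
Trace ⟨b⟩ through P, begin at {m0}:
  [1] b ⇒ {m1}
  P completes σ.
Trace ⟨b⟩ through Q, begin at {n0}:
  [1] b ⇒ no successor for Q

b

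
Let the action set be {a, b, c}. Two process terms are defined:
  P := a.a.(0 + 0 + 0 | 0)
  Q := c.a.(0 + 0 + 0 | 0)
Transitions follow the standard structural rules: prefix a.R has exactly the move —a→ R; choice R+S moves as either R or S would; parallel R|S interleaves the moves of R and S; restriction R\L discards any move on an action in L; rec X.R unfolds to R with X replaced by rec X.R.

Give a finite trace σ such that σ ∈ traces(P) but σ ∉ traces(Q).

a

LTS(P): 3 reachable states
  u0 = a.a.(0 + 0 + 0 | 0) → =a=> u1
  u1 = a.(0 + 0 + 0 | 0) → =a=> u2
  u2 = 0 + 0 + 0 | 0 → stopped
LTS(Q): 3 reachable states
  v0 = c.a.(0 + 0 + 0 | 0) → =c=> v1
  v1 = a.(0 + 0 + 0 | 0) → =a=> v2
  v2 = 0 + 0 + 0 | 0 → stopped
Executing a from P (initial set {u0}):
  [1] a ⇒ {u1}
  ✓ P
Executing a from Q (initial set {v0}):
  [1] a ⇒ ∅ (Q stuck)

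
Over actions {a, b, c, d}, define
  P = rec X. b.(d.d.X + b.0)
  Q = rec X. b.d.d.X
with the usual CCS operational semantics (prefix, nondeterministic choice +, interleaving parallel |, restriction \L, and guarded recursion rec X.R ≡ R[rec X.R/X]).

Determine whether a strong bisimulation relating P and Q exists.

P's transition system — 4 states:
  m0 = rec X. b.(d.d.X + b.0) → =b=> m1
  m1 = d.d.(rec X. b.(d.d.X + b.0)) + b.0 → =b=> m2, =d=> m3
  m2 = 0 → (no moves)
  m3 = d.(rec X. b.(d.d.X + b.0)) → =d=> m0
Q's transition system — 3 states:
  n0 = rec X. b.d.d.X → =b=> n1
  n1 = d.d.(rec X. b.d.d.X) → =d=> n2
  n2 = d.(rec X. b.d.d.X) → =d=> n0
Partition-refinement fixed point:
  B0 = {m0}
  B1 = {m1}
  B2 = {m3}
  B3 = {m2}
  B4 = {n0}
  B5 = {n1}
  B6 = {n2}
m0 ∈ B0, n0 ∈ B4 → different blocks

P ≁ Q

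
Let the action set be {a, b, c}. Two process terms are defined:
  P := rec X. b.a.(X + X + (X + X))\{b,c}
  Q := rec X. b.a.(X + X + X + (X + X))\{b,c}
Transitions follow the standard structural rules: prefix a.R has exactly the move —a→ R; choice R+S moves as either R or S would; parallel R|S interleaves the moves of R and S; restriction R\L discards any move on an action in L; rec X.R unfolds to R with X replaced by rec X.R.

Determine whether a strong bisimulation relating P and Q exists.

bisimilar

P's transition system — 3 states:
  p0 = rec X. b.a.(X + X + (X + X))\{b,c} :: ··b··> p1
  p1 = a.((rec X. b.a.(X + X + (X + X))\{b,c}) + (rec X. b.a.(X + X + (X + X))\{b,c}) + ((rec X. b.a.(X + X + (X + X))\{b,c}) + (rec X. b.a.(X + X + (X + X))\{b,c})))\{b,c} :: ··a··> p2
  p2 = ((rec X. b.a.(X + X + (X + X))\{b,c}) + (rec X. b.a.(X + X + (X + X))\{b,c}) + ((rec X. b.a.(X + X + (X + X))\{b,c}) + (rec X. b.a.(X + X + (X + X))\{b,c})))\{b,c} :: deadlocked
Q's transition system — 3 states:
  q0 = rec X. b.a.(X + X + X + (X + X))\{b,c} :: ··b··> q1
  q1 = a.((rec X. b.a.(X + X + X + (X + X))\{b,c}) + (rec X. b.a.(X + X + X + (X + X))\{b,c}) + (rec X. b.a.(X + X + X + (X + X))\{b,c}) + ((rec X. b.a.(X + X + X + (X + X))\{b,c}) + (rec X. b.a.(X + X + X + (X + X))\{b,c})))\{b,c} :: ··a··> q2
  q2 = ((rec X. b.a.(X + X + X + (X + X))\{b,c}) + (rec X. b.a.(X + X + X + (X + X))\{b,c}) + (rec X. b.a.(X + X + X + (X + X))\{b,c}) + ((rec X. b.a.(X + X + X + (X + X))\{b,c}) + (rec X. b.a.(X + X + X + (X + X))\{b,c})))\{b,c} :: deadlocked
Partition-refinement fixed point:
  B0 = {p0, q0}
  B1 = {p1, q1}
  B2 = {p2, q2}
p0 ∈ B0, q0 ∈ B0 → same block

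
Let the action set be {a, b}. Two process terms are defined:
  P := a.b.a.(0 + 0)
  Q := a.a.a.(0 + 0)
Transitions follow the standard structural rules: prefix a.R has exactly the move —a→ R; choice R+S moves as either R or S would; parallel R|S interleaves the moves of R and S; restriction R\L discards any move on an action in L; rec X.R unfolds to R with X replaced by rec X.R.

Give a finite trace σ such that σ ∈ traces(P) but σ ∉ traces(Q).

ab

Reachable graph of P (4 states):
  u0 = a.b.a.(0 + 0) has moves --a--▸ u1
  u1 = b.a.(0 + 0) has moves --b--▸ u2
  u2 = a.(0 + 0) has moves --a--▸ u3
  u3 = 0 + 0 has moves ·
Reachable graph of Q (4 states):
  v0 = a.a.a.(0 + 0) has moves --a--▸ v1
  v1 = a.a.(0 + 0) has moves --a--▸ v2
  v2 = a.(0 + 0) has moves --a--▸ v3
  v3 = 0 + 0 has moves ·
Trace ⟨ab⟩ through P, begin at {u0}:
  after a @ step 1: {u1}
  after b @ step 2: {u2}
  P completes σ.
Trace ⟨ab⟩ through Q, begin at {v0}:
  after a @ step 1: {v1}
  after b @ step 2: no successor for Q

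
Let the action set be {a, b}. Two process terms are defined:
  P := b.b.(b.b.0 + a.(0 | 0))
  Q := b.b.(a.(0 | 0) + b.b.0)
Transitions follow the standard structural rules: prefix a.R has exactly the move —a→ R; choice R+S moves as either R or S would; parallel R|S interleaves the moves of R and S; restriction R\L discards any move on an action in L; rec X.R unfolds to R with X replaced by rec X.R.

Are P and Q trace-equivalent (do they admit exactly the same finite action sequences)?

LTS(P): 6 reachable states
  m0 = b.b.(b.b.0 + a.(0 | 0)) has moves =b=> m1
  m1 = b.(b.b.0 + a.(0 | 0)) has moves =b=> m2
  m2 = b.b.0 + a.(0 | 0) has moves =a=> m3, =b=> m4
  m3 = 0 | 0 has moves (no moves)
  m4 = b.0 has moves =b=> m5
  m5 = 0 has moves (no moves)
LTS(Q): 6 reachable states
  n0 = b.b.(a.(0 | 0) + b.b.0) has moves =b=> n1
  n1 = b.(a.(0 | 0) + b.b.0) has moves =b=> n2
  n2 = a.(0 | 0) + b.b.0 has moves =a=> n3, =b=> n4
  n3 = 0 | 0 has moves (no moves)
  n4 = b.0 has moves =b=> n5
  n5 = 0 has moves (no moves)
Partition-refinement fixed point:
  B0 = {m0, n0}
  B1 = {m1, n1}
  B2 = {m2, n2}
  B3 = {m3, m5, n3, n5}
  B4 = {m4, n4}
m0 ∈ B0, n0 ∈ B0 → same block
Bisimilar ⇒ trace-equivalent.

trace-equivalent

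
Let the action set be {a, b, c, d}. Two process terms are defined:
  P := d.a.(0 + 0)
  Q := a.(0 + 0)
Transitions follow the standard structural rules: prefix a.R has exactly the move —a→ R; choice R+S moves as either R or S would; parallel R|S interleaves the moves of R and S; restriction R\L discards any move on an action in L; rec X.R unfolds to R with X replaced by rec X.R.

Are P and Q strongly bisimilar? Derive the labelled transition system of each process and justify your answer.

P ≁ Q

P's transition system — 3 states:
  p0 = d.a.(0 + 0) has moves =d=> p1
  p1 = a.(0 + 0) has moves =a=> p2
  p2 = 0 + 0 has moves ∅
Q's transition system — 2 states:
  q0 = a.(0 + 0) has moves =a=> q1
  q1 = 0 + 0 has moves ∅
Coarsest stable partition (strong bisimilarity classes):
  B0 = {p0}
  B1 = {p1, q0}
  B2 = {p2, q1}
p0 ∈ B0, q0 ∈ B1 → different blocks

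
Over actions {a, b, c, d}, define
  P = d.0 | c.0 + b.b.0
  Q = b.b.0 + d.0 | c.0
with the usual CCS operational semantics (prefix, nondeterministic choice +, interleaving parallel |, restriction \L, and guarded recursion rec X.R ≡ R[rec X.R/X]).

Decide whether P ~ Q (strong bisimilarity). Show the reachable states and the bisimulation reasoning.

bisimilar

LTS(P): 6 reachable states
  p0 = d.0 | c.0 + b.b.0 → ··b··> p1, ··c··> p2, ··d··> p3
  p1 = b.0 → ··b··> p4
  p2 = d.0 | 0 → ··d··> p5
  p3 = 0 | c.0 → ··c··> p5
  p4 = 0 → ∅
  p5 = 0 | 0 → ∅
LTS(Q): 6 reachable states
  q0 = b.b.0 + d.0 | c.0 → ··b··> q1, ··c··> q2, ··d··> q3
  q1 = b.0 → ··b··> q4
  q2 = d.0 | 0 → ··d··> q5
  q3 = 0 | c.0 → ··c··> q5
  q4 = 0 → ∅
  q5 = 0 | 0 → ∅
Coarsest stable partition (strong bisimilarity classes):
  B0 = {p0, q0}
  B1 = {p2, q2}
  B2 = {p4, p5, q4, q5}
  B3 = {p3, q3}
  B4 = {p1, q1}
p0 ∈ B0, q0 ∈ B0 → same block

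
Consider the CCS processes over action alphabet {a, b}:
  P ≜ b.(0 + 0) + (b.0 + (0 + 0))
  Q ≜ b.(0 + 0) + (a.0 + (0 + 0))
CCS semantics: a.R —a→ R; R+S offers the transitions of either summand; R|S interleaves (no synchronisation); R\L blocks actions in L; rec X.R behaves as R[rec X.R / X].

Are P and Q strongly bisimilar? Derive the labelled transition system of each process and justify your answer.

Reachable graph of P (3 states):
  s0 = b.(0 + 0) + (b.0 + (0 + 0)) → ··b··> s1, ··b··> s2
  s1 = 0 → deadlocked
  s2 = 0 + 0 → deadlocked
Reachable graph of Q (3 states):
  t0 = b.(0 + 0) + (a.0 + (0 + 0)) → ··a··> t1, ··b··> t2
  t1 = 0 → deadlocked
  t2 = 0 + 0 → deadlocked
Bisimilarity quotient blocks:
  B0 = {s0}
  B1 = {s1, s2, t1, t2}
  B2 = {t0}
s0 ∈ B0, t0 ∈ B2 → different blocks

not bisimilar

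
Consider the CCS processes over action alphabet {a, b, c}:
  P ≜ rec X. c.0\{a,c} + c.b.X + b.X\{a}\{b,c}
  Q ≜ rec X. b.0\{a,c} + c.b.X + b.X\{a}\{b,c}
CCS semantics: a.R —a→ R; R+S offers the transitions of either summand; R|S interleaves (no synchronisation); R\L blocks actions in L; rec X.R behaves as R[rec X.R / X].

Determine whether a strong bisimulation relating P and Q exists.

LTS(P): 4 reachable states
  u0 = rec X. c.0\{a,c} + c.b.X + b.X\{a}\{b,c} has moves -b-> u1, -c-> u2, -c-> u3
  u1 = (rec X. c.0\{a,c} + c.b.X + b.X\{a}\{b,c})\{a}\{b,c} has moves ·
  u2 = 0\{a,c} has moves ·
  u3 = b.(rec X. c.0\{a,c} + c.b.X + b.X\{a}\{b,c}) has moves -b-> u0
LTS(Q): 4 reachable states
  v0 = rec X. b.0\{a,c} + c.b.X + b.X\{a}\{b,c} has moves -b-> v1, -b-> v2, -c-> v3
  v1 = (rec X. b.0\{a,c} + c.b.X + b.X\{a}\{b,c})\{a}\{b,c} has moves ·
  v2 = 0\{a,c} has moves ·
  v3 = b.(rec X. b.0\{a,c} + c.b.X + b.X\{a}\{b,c}) has moves -b-> v0
Coarsest stable partition (strong bisimilarity classes):
  B0 = {u0}
  B1 = {u3}
  B2 = {u1, u2, v1, v2}
  B3 = {v0}
  B4 = {v3}
u0 ∈ B0, v0 ∈ B3 → different blocks

NO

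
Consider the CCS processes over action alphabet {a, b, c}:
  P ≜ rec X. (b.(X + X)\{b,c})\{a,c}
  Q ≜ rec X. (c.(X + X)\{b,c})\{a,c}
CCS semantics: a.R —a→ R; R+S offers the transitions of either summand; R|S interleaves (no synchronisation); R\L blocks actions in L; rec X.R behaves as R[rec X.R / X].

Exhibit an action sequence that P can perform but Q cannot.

b

Reachable graph of P (2 states):
  s0 = rec X. (b.(X + X)\{b,c})\{a,c} → -b-> s1
  s1 = ((rec X. (b.(X + X)\{b,c})\{a,c}) + (rec X. (b.(X + X)\{b,c})\{a,c}))\{b,c}\{a,c} → (no moves)
Reachable graph of Q (1 states):
  t0 = rec X. (c.(X + X)\{b,c})\{a,c} → (no moves)
Trace ⟨b⟩ through P, begin at {s0}:
  step 1 (b): {s1}
  — P admits the full trace.
Trace ⟨b⟩ through Q, begin at {t0}:
  step 1 (b): no successor for Q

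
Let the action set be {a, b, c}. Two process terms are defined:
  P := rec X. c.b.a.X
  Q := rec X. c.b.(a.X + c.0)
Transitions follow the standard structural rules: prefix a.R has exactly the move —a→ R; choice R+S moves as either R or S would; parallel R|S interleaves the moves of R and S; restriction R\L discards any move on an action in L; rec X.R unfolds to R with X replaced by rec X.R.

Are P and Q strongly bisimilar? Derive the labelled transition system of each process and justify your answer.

LTS(P): 3 reachable states
  p0 = rec X. c.b.a.X has moves =c=> p1
  p1 = b.a.(rec X. c.b.a.X) has moves =b=> p2
  p2 = a.(rec X. c.b.a.X) has moves =a=> p0
LTS(Q): 4 reachable states
  q0 = rec X. c.b.(a.X + c.0) has moves =c=> q1
  q1 = b.(a.(rec X. c.b.(a.X + c.0)) + c.0) has moves =b=> q2
  q2 = a.(rec X. c.b.(a.X + c.0)) + c.0 has moves =a=> q0, =c=> q3
  q3 = 0 has moves (no moves)
Bisimilarity quotient blocks:
  B0 = {p0}
  B1 = {p1}
  B2 = {p2}
  B3 = {q0}
  B4 = {q1}
  B5 = {q2}
  B6 = {q3}
p0 ∈ B0, q0 ∈ B3 → different blocks

P ≁ Q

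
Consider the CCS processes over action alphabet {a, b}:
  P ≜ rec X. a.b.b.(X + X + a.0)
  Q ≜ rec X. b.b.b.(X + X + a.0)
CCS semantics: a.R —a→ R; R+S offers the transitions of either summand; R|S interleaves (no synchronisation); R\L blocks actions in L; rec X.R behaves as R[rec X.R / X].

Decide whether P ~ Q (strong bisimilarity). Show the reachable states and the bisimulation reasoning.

NO

P's transition system — 5 states:
  s0 = rec X. a.b.b.(X + X + a.0) | --a--▸ s1
  s1 = b.b.((rec X. a.b.b.(X + X + a.0)) + (rec X. a.b.b.(X + X + a.0)) + a.0) | --b--▸ s2
  s2 = b.((rec X. a.b.b.(X + X + a.0)) + (rec X. a.b.b.(X + X + a.0)) + a.0) | --b--▸ s3
  s3 = (rec X. a.b.b.(X + X + a.0)) + (rec X. a.b.b.(X + X + a.0)) + a.0 | --a--▸ s1, --a--▸ s4
  s4 = 0 | ∅
Q's transition system — 5 states:
  t0 = rec X. b.b.b.(X + X + a.0) | --b--▸ t1
  t1 = b.b.((rec X. b.b.b.(X + X + a.0)) + (rec X. b.b.b.(X + X + a.0)) + a.0) | --b--▸ t2
  t2 = b.((rec X. b.b.b.(X + X + a.0)) + (rec X. b.b.b.(X + X + a.0)) + a.0) | --b--▸ t3
  t3 = (rec X. b.b.b.(X + X + a.0)) + (rec X. b.b.b.(X + X + a.0)) + a.0 | --a--▸ t4, --b--▸ t1
  t4 = 0 | ∅
Partition-refinement fixed point:
  B0 = {s0}
  B1 = {s1}
  B2 = {s2}
  B3 = {s3}
  B4 = {s4, t4}
  B5 = {t0}
  B6 = {t1}
  B7 = {t2}
  B8 = {t3}
s0 ∈ B0, t0 ∈ B5 → different blocks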